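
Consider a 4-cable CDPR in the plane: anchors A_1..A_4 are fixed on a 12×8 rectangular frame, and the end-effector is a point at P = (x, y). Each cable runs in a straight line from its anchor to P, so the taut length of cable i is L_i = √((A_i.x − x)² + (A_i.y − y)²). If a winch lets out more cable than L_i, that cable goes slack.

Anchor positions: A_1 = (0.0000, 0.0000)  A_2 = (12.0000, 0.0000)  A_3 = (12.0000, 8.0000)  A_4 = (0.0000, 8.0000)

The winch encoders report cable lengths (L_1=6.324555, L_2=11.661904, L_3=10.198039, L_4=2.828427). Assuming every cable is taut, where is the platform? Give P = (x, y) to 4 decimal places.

circle eqns → linear via eq_j − eq_1; set q_j = A_j·A_j − L_j²
q_1 = 0.0000+0.0000−40.0000 = -40.0000
-24.0000·x + 0.0000·y = q_1−q_2 = -48.0000
-24.0000·x − 16.0000·y = q_1−q_3 = -144.0000
0.0000·x − 16.0000·y = q_1−q_4 = -96.0000
solve first two rows → x=2.0000, y=6.0000
check cable 4: ‖A_4−P‖² = 8.0000 ≈ L_4² = 8.0000 ✓

(2.0000, 6.0000)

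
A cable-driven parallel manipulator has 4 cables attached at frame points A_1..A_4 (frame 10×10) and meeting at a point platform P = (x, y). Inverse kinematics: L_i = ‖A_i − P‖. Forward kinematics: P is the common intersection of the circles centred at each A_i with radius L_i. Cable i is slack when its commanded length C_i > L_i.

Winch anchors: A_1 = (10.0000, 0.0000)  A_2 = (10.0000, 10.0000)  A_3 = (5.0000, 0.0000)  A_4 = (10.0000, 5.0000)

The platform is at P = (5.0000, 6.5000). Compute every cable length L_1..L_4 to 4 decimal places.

L_1: Δ = A_1−P = (5.0000, -6.5000) → ‖Δ‖ = √67.2500 = 8.2006
L_2: Δ = A_2−P = (5.0000, 3.5000) → ‖Δ‖ = √37.2500 = 6.1033
L_3: Δ = A_3−P = (0.0000, -6.5000) → ‖Δ‖ = √42.2500 = 6.5000
L_4: Δ = A_4−P = (5.0000, -1.5000) → ‖Δ‖ = √27.2500 = 5.2202

(8.2006, 6.1033, 6.5000, 5.2202)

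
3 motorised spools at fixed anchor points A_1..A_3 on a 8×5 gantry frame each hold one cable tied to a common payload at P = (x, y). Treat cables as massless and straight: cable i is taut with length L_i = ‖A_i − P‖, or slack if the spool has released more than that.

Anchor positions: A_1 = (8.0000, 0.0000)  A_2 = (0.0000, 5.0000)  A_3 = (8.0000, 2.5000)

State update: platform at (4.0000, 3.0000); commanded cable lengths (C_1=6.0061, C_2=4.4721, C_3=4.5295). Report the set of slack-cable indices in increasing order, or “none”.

i=1: geometric 5.0000 vs commanded 6.0061 ⇒ slack
i=2: geometric 4.4721 vs commanded 4.4721 ⇒ taut
i=3: geometric 4.0311 vs commanded 4.5295 ⇒ slack

1, 3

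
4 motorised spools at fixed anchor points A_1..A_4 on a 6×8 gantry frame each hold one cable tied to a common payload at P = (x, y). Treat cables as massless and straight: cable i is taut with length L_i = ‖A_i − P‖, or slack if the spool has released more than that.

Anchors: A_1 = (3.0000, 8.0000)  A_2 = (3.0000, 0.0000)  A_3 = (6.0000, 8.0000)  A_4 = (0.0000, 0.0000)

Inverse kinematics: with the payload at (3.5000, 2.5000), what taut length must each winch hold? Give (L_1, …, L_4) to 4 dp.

cable 1: Δx=-0.5000, Δy=5.5000; L_1 = √(Δx²+Δy²) = 5.5227
cable 2: Δx=-0.5000, Δy=-2.5000; L_2 = √(Δx²+Δy²) = 2.5495
cable 3: Δx=2.5000, Δy=5.5000; L_3 = √(Δx²+Δy²) = 6.0415
cable 4: Δx=-3.5000, Δy=-2.5000; L_4 = √(Δx²+Δy²) = 4.3012

(5.5227, 2.5495, 6.0415, 4.3012)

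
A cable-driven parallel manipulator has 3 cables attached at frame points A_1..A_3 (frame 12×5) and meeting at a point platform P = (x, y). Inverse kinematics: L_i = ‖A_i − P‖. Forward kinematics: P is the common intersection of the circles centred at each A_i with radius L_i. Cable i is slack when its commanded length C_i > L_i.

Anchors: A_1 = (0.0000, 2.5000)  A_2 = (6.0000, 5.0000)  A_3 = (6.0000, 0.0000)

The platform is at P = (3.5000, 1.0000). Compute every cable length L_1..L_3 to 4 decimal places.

L_1 = √((0.0000−3.5000)² + (2.5000−1.0000)²) = 3.8079
L_2 = √((6.0000−3.5000)² + (5.0000−1.0000)²) = 4.7170
L_3 = √((6.0000−3.5000)² + (0.0000−1.0000)²) = 2.6926

(3.8079, 4.7170, 2.6926)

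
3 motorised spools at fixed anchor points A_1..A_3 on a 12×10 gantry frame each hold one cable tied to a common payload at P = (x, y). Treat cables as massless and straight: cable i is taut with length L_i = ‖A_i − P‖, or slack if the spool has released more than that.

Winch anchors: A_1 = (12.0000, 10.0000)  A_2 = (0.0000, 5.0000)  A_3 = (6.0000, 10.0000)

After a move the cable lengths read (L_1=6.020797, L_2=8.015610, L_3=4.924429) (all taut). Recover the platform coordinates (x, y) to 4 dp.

(8.0000, 5.5000)

expand ‖A_i−P‖²=L_i² and subtract eq 1 (q_i ≔ ‖A_i‖²−L_i²)
q_1 = 144.0000+100.0000−36.2500 = 207.7500
eq1−eq2 → [24.0000  10.0000]·P = 247.0000
eq1−eq3 → [12.0000  0.0000]·P = 96.0000
2×2 solve → P = (8.0000, 5.5000)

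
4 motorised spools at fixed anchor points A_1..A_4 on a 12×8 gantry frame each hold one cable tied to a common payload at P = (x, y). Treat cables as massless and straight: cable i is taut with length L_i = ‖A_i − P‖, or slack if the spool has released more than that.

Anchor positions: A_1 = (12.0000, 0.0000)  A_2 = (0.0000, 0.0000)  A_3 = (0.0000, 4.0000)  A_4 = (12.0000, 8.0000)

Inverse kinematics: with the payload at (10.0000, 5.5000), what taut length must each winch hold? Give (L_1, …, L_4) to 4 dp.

(5.8523, 11.4127, 10.1119, 3.2016)

cable 1: Δx=2.0000, Δy=-5.5000; L_1 = √(Δx²+Δy²) = 5.8523
cable 2: Δx=-10.0000, Δy=-5.5000; L_2 = √(Δx²+Δy²) = 11.4127
cable 3: Δx=-10.0000, Δy=-1.5000; L_3 = √(Δx²+Δy²) = 10.1119
cable 4: Δx=2.0000, Δy=2.5000; L_4 = √(Δx²+Δy²) = 3.2016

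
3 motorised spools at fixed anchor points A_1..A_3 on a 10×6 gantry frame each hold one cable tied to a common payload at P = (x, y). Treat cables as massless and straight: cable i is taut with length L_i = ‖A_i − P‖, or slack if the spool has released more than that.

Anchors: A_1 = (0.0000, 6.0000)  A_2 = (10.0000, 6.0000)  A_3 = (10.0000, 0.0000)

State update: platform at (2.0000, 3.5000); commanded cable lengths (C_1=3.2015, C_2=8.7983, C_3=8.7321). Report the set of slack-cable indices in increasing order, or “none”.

cable 1: L_1 = ‖A_1−P‖ = 3.2016;  C_1 = 3.2015 → taut
cable 2: L_2 = ‖A_2−P‖ = 8.3815;  C_2 = 8.7983 → slack
cable 3: L_3 = ‖A_3−P‖ = 8.7321;  C_3 = 8.7321 → taut

2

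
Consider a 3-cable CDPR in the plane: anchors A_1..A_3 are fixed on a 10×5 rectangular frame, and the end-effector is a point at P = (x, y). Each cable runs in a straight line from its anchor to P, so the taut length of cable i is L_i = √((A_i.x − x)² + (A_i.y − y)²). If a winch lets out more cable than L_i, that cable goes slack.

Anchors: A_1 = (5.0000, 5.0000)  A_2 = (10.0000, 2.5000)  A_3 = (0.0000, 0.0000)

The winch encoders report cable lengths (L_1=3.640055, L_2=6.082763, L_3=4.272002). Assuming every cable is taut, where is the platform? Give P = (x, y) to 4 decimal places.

circle eqns → linear via eq_j − eq_1; set k_j = A_j·A_j − L_j²
k_1 = 25.0000+25.0000−13.2500 = 36.7500
-10.0000·x + 5.0000·y = k_1−k_2 = -32.5000
10.0000·x + 10.0000·y = k_1−k_3 = 55.0000
solve first two rows → x=4.0000, y=1.5000

(4.0000, 1.5000)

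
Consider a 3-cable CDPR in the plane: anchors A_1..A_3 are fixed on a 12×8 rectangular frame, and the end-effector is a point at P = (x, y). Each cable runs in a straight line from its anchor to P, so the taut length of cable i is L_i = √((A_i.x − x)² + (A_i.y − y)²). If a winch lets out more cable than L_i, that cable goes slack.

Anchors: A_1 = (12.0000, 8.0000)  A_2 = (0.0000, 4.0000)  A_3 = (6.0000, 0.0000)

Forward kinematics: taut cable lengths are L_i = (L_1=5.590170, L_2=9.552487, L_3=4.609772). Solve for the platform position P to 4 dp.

(9.5000, 3.0000)

circle eqns → linear via eq_j − eq_1; set q_j = A_j·A_j − L_j²
q_1 = 144.0000+64.0000−31.2500 = 176.7500
24.0000·x + 8.0000·y = q_1−q_2 = 252.0000
12.0000·x + 16.0000·y = q_1−q_3 = 162.0000
solve first two rows → x=9.5000, y=3.0000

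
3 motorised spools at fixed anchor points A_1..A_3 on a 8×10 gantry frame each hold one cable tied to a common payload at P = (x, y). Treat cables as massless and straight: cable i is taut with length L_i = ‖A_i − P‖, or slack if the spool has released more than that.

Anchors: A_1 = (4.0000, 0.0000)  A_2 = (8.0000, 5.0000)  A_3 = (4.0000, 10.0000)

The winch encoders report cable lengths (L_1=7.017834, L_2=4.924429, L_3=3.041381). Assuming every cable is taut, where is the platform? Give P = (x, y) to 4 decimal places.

(3.5000, 7.0000)

expand ‖A_i−P‖²=L_i² and subtract eq 1 (q_i ≔ ‖A_i‖²−L_i²)
q_1 = 16.0000+0.0000−49.2500 = -33.2500
eq1−eq2 → [-8.0000  -10.0000]·P = -98.0000
eq1−eq3 → [0.0000  -20.0000]·P = -140.0000
2×2 solve → P = (3.5000, 7.0000)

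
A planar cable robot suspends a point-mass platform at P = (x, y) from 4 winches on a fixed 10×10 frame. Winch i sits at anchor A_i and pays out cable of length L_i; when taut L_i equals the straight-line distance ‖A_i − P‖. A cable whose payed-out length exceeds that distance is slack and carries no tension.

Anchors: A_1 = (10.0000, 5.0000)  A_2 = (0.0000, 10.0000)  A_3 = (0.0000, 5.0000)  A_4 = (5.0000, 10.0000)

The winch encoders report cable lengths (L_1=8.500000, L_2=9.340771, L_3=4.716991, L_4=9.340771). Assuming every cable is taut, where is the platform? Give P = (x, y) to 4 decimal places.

expand ‖A_i−P‖²=L_i² and subtract eq 1 (c_i ≔ ‖A_i‖²−L_i²)
c_1 = 100.0000+25.0000−72.2500 = 52.7500
eq1−eq2 → [20.0000  -10.0000]·P = 40.0000
eq1−eq3 → [20.0000  0.0000]·P = 50.0000
eq1−eq4 → [10.0000  -10.0000]·P = 15.0000
2×2 solve → P = (2.5000, 1.0000)
check cable 4: ‖A_4−P‖² = 87.2500 ≈ L_4² = 87.2500 ✓

(2.5000, 1.0000)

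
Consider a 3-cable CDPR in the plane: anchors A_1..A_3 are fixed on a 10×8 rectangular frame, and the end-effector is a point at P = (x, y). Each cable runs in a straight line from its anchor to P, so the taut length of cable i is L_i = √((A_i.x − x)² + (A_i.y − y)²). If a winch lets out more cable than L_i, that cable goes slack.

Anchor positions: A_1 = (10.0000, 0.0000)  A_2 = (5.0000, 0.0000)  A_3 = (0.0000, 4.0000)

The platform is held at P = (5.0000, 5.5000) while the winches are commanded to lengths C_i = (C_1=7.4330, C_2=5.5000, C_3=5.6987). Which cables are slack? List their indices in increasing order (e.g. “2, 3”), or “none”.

3

cable 1: L_1 = ‖A_1−P‖ = 7.4330;  C_1 = 7.4330 → taut
cable 2: L_2 = ‖A_2−P‖ = 5.5000;  C_2 = 5.5000 → taut
cable 3: L_3 = ‖A_3−P‖ = 5.2202;  C_3 = 5.6987 → slack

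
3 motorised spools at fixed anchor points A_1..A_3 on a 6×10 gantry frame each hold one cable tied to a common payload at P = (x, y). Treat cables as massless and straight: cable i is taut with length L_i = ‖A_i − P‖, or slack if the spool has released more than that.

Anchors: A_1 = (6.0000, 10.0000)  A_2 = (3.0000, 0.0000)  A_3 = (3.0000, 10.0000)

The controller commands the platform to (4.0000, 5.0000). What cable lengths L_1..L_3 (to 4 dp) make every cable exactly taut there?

cable 1: Δx=2.0000, Δy=5.0000; L_1 = √(Δx²+Δy²) = 5.3852
cable 2: Δx=-1.0000, Δy=-5.0000; L_2 = √(Δx²+Δy²) = 5.0990
cable 3: Δx=-1.0000, Δy=5.0000; L_3 = √(Δx²+Δy²) = 5.0990

(5.3852, 5.0990, 5.0990)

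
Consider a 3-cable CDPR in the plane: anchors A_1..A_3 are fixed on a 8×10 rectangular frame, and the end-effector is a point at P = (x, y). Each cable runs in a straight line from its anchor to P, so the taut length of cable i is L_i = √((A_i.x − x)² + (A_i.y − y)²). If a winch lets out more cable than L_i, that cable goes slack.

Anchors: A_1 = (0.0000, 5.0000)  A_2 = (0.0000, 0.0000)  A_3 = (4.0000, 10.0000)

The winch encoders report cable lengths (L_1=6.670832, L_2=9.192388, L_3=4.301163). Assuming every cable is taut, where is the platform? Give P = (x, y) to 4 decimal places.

each cable: (A_i−P)·(A_i−P) = L_i²; let q_i = ‖A_i‖²−L_i²
q_1 = 0.0000+25.0000−44.5000 = -19.5000
row 1: 0.0000x + 10.0000y = 65.0000  (q_2=-84.5000)
row 2: -8.0000x − 10.0000y = -117.0000  (q_3=97.5000)
Cramer on rows 1–2 → x = 6.5000, y = 6.5000

(6.5000, 6.5000)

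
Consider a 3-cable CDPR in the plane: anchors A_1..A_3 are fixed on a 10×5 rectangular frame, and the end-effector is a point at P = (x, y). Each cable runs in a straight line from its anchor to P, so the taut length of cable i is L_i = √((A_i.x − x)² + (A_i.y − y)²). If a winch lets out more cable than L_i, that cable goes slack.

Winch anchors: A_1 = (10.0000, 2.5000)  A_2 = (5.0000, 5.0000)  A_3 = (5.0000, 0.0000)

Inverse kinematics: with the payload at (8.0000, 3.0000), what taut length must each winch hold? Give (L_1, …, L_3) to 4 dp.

L_1: Δ = A_1−P = (2.0000, -0.5000) → ‖Δ‖ = √4.2500 = 2.0616
L_2: Δ = A_2−P = (-3.0000, 2.0000) → ‖Δ‖ = √13.0000 = 3.6056
L_3: Δ = A_3−P = (-3.0000, -3.0000) → ‖Δ‖ = √18.0000 = 4.2426

(2.0616, 3.6056, 4.2426)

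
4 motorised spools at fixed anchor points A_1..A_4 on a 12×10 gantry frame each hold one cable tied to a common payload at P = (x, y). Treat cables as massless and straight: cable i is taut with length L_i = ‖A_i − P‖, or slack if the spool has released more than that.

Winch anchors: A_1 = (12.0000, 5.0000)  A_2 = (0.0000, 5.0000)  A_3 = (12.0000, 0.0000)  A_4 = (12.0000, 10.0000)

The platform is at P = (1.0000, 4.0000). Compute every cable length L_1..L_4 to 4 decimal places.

(11.0454, 1.4142, 11.7047, 12.5300)

cable 1: Δx=11.0000, Δy=1.0000; L_1 = √(Δx²+Δy²) = 11.0454
cable 2: Δx=-1.0000, Δy=1.0000; L_2 = √(Δx²+Δy²) = 1.4142
cable 3: Δx=11.0000, Δy=-4.0000; L_3 = √(Δx²+Δy²) = 11.7047
cable 4: Δx=11.0000, Δy=6.0000; L_4 = √(Δx²+Δy²) = 12.5300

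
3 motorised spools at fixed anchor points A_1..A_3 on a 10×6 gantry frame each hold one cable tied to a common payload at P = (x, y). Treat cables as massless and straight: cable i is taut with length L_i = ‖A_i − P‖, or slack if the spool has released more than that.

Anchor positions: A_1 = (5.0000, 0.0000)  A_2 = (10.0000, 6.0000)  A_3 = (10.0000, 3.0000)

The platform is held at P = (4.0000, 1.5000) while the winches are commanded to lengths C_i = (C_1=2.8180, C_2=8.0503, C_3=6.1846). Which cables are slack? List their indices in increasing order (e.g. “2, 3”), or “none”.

cable 1: √((1.0000)²+(-1.5000)²)=1.8028, C_1=2.8180: slack
cable 2: √((6.0000)²+(4.5000)²)=7.5000, C_2=8.0503: slack
cable 3: √((6.0000)²+(1.5000)²)=6.1847, C_3=6.1846: taut

1, 2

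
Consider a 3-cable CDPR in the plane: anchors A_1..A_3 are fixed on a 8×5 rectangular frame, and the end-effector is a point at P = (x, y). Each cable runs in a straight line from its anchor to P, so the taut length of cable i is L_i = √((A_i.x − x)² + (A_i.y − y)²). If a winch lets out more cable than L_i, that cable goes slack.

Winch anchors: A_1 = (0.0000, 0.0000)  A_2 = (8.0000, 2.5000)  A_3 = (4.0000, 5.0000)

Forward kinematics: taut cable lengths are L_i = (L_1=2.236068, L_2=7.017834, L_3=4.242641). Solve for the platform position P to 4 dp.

(1.0000, 2.0000)

each cable: (A_i−P)·(A_i−P) = L_i²; let k_i = ‖A_i‖²−L_i²
k_1 = 0.0000+0.0000−5.0000 = -5.0000
row 1: -16.0000x − 5.0000y = -26.0000  (k_2=21.0000)
row 2: -8.0000x − 10.0000y = -28.0000  (k_3=23.0000)
Cramer on rows 1–2 → x = 1.0000, y = 2.0000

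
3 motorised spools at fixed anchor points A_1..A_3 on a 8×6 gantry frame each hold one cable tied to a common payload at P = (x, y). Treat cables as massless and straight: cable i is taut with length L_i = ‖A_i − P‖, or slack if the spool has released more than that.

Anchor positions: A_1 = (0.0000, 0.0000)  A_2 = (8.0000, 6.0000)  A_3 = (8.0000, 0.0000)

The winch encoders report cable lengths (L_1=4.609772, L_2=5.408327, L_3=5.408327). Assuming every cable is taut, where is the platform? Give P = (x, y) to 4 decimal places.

each cable: (A_i−P)·(A_i−P) = L_i²; let k_i = ‖A_i‖²−L_i²
k_1 = 0.0000+0.0000−21.2500 = -21.2500
row 1: -16.0000x − 12.0000y = -92.0000  (k_2=70.7500)
row 2: -16.0000x + 0.0000y = -56.0000  (k_3=34.7500)
Cramer on rows 1–2 → x = 3.5000, y = 3.0000

(3.5000, 3.0000)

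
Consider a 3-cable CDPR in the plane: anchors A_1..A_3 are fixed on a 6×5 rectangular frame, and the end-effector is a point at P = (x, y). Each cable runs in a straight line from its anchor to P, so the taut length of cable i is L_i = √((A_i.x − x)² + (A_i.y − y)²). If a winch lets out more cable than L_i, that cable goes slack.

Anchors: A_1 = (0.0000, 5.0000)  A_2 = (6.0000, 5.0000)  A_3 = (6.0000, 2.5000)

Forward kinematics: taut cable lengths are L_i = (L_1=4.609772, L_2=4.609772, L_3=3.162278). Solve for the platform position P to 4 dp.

circle eqns → linear via eq_j − eq_1; set c_j = A_j·A_j − L_j²
c_1 = 0.0000+25.0000−21.2500 = 3.7500
-12.0000·x + 0.0000·y = c_1−c_2 = -36.0000
-12.0000·x + 5.0000·y = c_1−c_3 = -28.5000
solve first two rows → x=3.0000, y=1.5000

(3.0000, 1.5000)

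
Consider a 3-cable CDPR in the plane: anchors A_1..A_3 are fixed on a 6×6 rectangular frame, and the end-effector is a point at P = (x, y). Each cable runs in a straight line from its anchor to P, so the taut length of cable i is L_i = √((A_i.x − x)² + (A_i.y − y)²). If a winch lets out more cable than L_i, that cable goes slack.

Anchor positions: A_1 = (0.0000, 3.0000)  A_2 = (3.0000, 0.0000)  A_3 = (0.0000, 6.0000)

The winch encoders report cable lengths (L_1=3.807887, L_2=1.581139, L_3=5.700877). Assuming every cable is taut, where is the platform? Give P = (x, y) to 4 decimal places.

(3.5000, 1.5000)

each cable: (A_i−P)·(A_i−P) = L_i²; let c_i = ‖A_i‖²−L_i²
c_1 = 0.0000+9.0000−14.5000 = -5.5000
row 1: -6.0000x + 6.0000y = -12.0000  (c_2=6.5000)
row 2: 0.0000x − 6.0000y = -9.0000  (c_3=3.5000)
Cramer on rows 1–2 → x = 3.5000, y = 1.5000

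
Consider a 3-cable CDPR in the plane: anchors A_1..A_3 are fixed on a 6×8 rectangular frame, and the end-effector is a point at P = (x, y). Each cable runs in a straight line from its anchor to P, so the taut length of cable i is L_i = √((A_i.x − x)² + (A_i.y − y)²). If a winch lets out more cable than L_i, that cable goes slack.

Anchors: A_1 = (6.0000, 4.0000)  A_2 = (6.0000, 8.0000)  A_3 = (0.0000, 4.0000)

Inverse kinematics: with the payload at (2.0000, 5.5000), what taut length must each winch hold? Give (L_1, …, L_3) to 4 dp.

(4.2720, 4.7170, 2.5000)

cable 1: Δx=4.0000, Δy=-1.5000; L_1 = √(Δx²+Δy²) = 4.2720
cable 2: Δx=4.0000, Δy=2.5000; L_2 = √(Δx²+Δy²) = 4.7170
cable 3: Δx=-2.0000, Δy=-1.5000; L_3 = √(Δx²+Δy²) = 2.5000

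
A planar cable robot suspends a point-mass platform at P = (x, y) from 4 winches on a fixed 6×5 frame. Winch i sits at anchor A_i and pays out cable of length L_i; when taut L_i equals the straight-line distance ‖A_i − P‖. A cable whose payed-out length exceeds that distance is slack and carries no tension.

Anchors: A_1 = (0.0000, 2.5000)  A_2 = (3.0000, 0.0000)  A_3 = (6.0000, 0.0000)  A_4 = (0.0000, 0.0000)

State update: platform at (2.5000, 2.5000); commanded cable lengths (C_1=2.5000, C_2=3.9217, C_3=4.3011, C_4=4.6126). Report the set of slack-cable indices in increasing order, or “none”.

2, 4

i=1: geometric 2.5000 vs commanded 2.5000 ⇒ taut
i=2: geometric 2.5495 vs commanded 3.9217 ⇒ slack
i=3: geometric 4.3012 vs commanded 4.3011 ⇒ taut
i=4: geometric 3.5355 vs commanded 4.6126 ⇒ slack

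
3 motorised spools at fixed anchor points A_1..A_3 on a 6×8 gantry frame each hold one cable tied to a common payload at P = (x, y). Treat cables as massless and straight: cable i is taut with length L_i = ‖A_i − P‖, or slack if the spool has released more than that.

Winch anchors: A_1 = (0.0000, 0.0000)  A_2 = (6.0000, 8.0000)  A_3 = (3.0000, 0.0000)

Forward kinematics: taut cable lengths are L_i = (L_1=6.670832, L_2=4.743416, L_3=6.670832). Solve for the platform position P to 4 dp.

expand ‖A_i−P‖²=L_i² and subtract eq 1 (k_i ≔ ‖A_i‖²−L_i²)
k_1 = 0.0000+0.0000−44.5000 = -44.5000
eq1−eq2 → [-12.0000  -16.0000]·P = -122.0000
eq1−eq3 → [-6.0000  0.0000]·P = -9.0000
2×2 solve → P = (1.5000, 6.5000)

(1.5000, 6.5000)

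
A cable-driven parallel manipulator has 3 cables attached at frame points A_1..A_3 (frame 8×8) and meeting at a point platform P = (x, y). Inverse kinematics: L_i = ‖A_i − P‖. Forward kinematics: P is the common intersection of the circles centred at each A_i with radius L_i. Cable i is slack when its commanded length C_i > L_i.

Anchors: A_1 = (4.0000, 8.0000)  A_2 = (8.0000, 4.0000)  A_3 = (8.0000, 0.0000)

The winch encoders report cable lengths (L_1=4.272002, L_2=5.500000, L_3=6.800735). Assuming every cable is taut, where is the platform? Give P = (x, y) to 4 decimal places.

expand ‖A_i−P‖²=L_i² and subtract eq 1 (k_i ≔ ‖A_i‖²−L_i²)
k_1 = 16.0000+64.0000−18.2500 = 61.7500
eq1−eq2 → [-8.0000  8.0000]·P = 12.0000
eq1−eq3 → [-8.0000  16.0000]·P = 44.0000
2×2 solve → P = (2.5000, 4.0000)

(2.5000, 4.0000)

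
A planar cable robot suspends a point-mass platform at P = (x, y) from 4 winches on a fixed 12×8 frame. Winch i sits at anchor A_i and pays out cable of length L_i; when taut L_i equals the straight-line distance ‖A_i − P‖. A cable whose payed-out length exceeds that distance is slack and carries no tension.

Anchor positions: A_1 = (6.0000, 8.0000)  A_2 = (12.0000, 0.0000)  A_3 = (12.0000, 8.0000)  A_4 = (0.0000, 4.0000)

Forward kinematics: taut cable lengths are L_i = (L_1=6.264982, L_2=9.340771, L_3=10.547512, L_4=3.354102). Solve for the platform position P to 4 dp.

each cable: (A_i−P)·(A_i−P) = L_i²; let q_i = ‖A_i‖²−L_i²
q_1 = 36.0000+64.0000−39.2500 = 60.7500
row 1: -12.0000x + 16.0000y = 4.0000  (q_2=56.7500)
row 2: -12.0000x + 0.0000y = -36.0000  (q_3=96.7500)
row 3: 12.0000x + 8.0000y = 56.0000  (q_4=4.7500)
Cramer on rows 1–2 → x = 3.0000, y = 2.5000
check cable 4: ‖A_4−P‖² = 11.2500 ≈ L_4² = 11.2500 ✓

(3.0000, 2.5000)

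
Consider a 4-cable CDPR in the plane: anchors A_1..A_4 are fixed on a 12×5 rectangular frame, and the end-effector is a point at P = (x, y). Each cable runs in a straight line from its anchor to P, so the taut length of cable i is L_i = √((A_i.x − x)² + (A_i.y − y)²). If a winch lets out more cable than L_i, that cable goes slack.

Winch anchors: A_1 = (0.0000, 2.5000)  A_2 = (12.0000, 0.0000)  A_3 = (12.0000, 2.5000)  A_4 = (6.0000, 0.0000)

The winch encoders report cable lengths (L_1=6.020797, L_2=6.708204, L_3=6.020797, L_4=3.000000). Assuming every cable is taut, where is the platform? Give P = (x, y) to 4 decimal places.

(6.0000, 3.0000)

circle eqns → linear via eq_j − eq_1; set k_j = A_j·A_j − L_j²
k_1 = 0.0000+6.2500−36.2500 = -30.0000
-24.0000·x + 5.0000·y = k_1−k_2 = -129.0000
-24.0000·x + 0.0000·y = k_1−k_3 = -144.0000
-12.0000·x + 5.0000·y = k_1−k_4 = -57.0000
solve first two rows → x=6.0000, y=3.0000
check cable 4: ‖A_4−P‖² = 9.0000 ≈ L_4² = 9.0000 ✓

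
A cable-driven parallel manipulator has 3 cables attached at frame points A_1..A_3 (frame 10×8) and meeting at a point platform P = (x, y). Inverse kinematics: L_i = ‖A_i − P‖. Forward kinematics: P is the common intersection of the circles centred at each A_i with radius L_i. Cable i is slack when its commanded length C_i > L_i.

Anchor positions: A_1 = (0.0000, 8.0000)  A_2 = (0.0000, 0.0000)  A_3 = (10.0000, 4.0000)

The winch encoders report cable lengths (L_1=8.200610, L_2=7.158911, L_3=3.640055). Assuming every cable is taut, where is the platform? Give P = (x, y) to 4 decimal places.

(6.5000, 3.0000)

expand ‖A_i−P‖²=L_i² and subtract eq 1 (q_i ≔ ‖A_i‖²−L_i²)
q_1 = 0.0000+64.0000−67.2500 = -3.2500
eq1−eq2 → [0.0000  16.0000]·P = 48.0000
eq1−eq3 → [-20.0000  8.0000]·P = -106.0000
2×2 solve → P = (6.5000, 3.0000)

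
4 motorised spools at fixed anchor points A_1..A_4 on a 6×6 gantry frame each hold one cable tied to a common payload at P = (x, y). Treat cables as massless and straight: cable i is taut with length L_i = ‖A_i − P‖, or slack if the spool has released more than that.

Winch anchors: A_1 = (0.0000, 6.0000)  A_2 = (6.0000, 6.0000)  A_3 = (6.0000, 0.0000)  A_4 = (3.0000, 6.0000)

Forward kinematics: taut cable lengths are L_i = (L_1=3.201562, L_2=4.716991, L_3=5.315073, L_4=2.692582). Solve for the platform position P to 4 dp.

(2.0000, 3.5000)

each cable: (A_i−P)·(A_i−P) = L_i²; let q_i = ‖A_i‖²−L_i²
q_1 = 0.0000+36.0000−10.2500 = 25.7500
row 1: -12.0000x + 0.0000y = -24.0000  (q_2=49.7500)
row 2: -12.0000x + 12.0000y = 18.0000  (q_3=7.7500)
row 3: -6.0000x + 0.0000y = -12.0000  (q_4=37.7500)
Cramer on rows 1–2 → x = 2.0000, y = 3.5000
check cable 4: ‖A_4−P‖² = 7.2500 ≈ L_4² = 7.2500 ✓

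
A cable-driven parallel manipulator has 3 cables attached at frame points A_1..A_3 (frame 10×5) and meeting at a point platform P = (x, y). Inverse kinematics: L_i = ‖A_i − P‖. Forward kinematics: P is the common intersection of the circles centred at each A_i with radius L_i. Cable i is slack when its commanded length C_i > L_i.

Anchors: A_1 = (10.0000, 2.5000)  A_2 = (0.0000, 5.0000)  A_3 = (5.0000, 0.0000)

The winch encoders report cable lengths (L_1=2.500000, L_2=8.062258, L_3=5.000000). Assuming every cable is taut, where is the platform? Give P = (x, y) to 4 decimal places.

(8.0000, 4.0000)

expand ‖A_i−P‖²=L_i² and subtract eq 1 (c_i ≔ ‖A_i‖²−L_i²)
c_1 = 100.0000+6.2500−6.2500 = 100.0000
eq1−eq2 → [20.0000  -5.0000]·P = 140.0000
eq1−eq3 → [10.0000  5.0000]·P = 100.0000
2×2 solve → P = (8.0000, 4.0000)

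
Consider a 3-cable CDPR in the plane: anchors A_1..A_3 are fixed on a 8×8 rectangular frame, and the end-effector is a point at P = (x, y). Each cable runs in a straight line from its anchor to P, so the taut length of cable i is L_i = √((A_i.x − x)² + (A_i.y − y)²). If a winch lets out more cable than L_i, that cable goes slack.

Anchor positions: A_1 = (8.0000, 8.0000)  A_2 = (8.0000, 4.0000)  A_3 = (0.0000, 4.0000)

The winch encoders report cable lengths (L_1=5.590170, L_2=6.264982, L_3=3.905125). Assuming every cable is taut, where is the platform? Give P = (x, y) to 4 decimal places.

each cable: (A_i−P)·(A_i−P) = L_i²; let k_i = ‖A_i‖²−L_i²
k_1 = 64.0000+64.0000−31.2500 = 96.7500
row 1: 0.0000x + 8.0000y = 56.0000  (k_2=40.7500)
row 2: 16.0000x + 8.0000y = 96.0000  (k_3=0.7500)
Cramer on rows 1–2 → x = 2.5000, y = 7.0000

(2.5000, 7.0000)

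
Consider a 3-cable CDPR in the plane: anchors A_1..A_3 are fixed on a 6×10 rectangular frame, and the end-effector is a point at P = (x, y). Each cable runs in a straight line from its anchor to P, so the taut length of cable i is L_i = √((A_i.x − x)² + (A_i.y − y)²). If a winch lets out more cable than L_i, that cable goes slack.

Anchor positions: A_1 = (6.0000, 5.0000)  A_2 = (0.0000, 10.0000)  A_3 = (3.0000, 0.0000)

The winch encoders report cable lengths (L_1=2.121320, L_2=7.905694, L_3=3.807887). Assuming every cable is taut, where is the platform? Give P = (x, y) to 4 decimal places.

circle eqns → linear via eq_j − eq_1; set q_j = A_j·A_j − L_j²
q_1 = 36.0000+25.0000−4.5000 = 56.5000
12.0000·x − 10.0000·y = q_1−q_2 = 19.0000
6.0000·x + 10.0000·y = q_1−q_3 = 62.0000
solve first two rows → x=4.5000, y=3.5000

(4.5000, 3.5000)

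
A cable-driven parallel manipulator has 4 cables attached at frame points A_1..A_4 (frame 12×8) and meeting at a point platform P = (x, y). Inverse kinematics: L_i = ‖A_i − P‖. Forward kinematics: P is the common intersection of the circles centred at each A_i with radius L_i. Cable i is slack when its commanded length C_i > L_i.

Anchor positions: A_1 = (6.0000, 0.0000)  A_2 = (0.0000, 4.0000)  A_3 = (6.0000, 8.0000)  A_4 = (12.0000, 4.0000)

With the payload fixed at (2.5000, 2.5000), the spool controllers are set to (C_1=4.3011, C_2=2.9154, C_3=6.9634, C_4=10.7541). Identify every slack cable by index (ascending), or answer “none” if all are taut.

3, 4

cable 1: L_1 = ‖A_1−P‖ = 4.3012;  C_1 = 4.3011 → taut
cable 2: L_2 = ‖A_2−P‖ = 2.9155;  C_2 = 2.9154 → taut
cable 3: L_3 = ‖A_3−P‖ = 6.5192;  C_3 = 6.9634 → slack
cable 4: L_4 = ‖A_4−P‖ = 9.6177;  C_4 = 10.7541 → slack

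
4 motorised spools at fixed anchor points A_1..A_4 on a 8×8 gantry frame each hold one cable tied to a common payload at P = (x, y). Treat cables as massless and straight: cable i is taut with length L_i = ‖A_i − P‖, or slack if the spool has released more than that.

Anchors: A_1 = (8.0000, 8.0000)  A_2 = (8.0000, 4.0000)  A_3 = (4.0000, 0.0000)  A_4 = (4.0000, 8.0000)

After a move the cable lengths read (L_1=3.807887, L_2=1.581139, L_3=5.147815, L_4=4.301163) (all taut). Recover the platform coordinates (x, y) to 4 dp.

each cable: (A_i−P)·(A_i−P) = L_i²; let k_i = ‖A_i‖²−L_i²
k_1 = 64.0000+64.0000−14.5000 = 113.5000
row 1: 0.0000x + 8.0000y = 36.0000  (k_2=77.5000)
row 2: 8.0000x + 16.0000y = 124.0000  (k_3=-10.5000)
row 3: 8.0000x + 0.0000y = 52.0000  (k_4=61.5000)
Cramer on rows 1–2 → x = 6.5000, y = 4.5000
check cable 4: ‖A_4−P‖² = 18.5000 ≈ L_4² = 18.5000 ✓

(6.5000, 4.5000)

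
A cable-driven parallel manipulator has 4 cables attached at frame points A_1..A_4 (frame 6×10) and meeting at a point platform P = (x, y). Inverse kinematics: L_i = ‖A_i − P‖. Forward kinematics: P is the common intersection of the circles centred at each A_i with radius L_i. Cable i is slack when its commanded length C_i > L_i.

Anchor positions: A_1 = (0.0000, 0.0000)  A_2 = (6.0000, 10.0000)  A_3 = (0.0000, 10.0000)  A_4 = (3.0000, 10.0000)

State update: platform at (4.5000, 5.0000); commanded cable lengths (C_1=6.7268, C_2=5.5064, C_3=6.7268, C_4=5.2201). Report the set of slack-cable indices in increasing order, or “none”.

cable 1: √((-4.5000)²+(-5.0000)²)=6.7268, C_1=6.7268: taut
cable 2: √((1.5000)²+(5.0000)²)=5.2202, C_2=5.5064: slack
cable 3: √((-4.5000)²+(5.0000)²)=6.7268, C_3=6.7268: taut
cable 4: √((-1.5000)²+(5.0000)²)=5.2202, C_4=5.2201: taut

2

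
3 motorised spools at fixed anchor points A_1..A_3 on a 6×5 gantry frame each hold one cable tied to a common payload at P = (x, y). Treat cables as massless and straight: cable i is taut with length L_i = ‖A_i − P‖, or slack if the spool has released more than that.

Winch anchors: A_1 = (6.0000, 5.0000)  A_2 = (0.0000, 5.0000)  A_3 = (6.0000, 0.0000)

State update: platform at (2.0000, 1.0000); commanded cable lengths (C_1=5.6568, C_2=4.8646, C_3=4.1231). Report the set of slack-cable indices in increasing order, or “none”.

i=1: geometric 5.6569 vs commanded 5.6568 ⇒ taut
i=2: geometric 4.4721 vs commanded 4.8646 ⇒ slack
i=3: geometric 4.1231 vs commanded 4.1231 ⇒ taut

2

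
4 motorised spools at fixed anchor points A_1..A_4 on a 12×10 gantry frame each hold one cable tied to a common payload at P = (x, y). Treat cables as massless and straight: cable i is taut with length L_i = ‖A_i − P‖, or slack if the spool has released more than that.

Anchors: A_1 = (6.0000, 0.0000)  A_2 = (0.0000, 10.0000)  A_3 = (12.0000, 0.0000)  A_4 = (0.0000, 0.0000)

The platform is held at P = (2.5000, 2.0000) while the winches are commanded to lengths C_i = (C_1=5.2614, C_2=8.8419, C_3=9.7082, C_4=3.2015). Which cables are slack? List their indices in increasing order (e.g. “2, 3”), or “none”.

cable 1: L_1 = ‖A_1−P‖ = 4.0311;  C_1 = 5.2614 → slack
cable 2: L_2 = ‖A_2−P‖ = 8.3815;  C_2 = 8.8419 → slack
cable 3: L_3 = ‖A_3−P‖ = 9.7082;  C_3 = 9.7082 → taut
cable 4: L_4 = ‖A_4−P‖ = 3.2016;  C_4 = 3.2015 → taut

1, 2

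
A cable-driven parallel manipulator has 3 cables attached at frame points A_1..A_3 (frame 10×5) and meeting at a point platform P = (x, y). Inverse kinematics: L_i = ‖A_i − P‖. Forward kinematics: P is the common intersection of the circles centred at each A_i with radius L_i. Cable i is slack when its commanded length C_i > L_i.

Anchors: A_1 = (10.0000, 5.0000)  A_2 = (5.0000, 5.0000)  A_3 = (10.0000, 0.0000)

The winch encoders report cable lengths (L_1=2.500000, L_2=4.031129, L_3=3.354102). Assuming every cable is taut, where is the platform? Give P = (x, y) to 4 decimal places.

circle eqns → linear via eq_j − eq_1; set c_j = A_j·A_j − L_j²
c_1 = 100.0000+25.0000−6.2500 = 118.7500
10.0000·x + 0.0000·y = c_1−c_2 = 85.0000
0.0000·x + 10.0000·y = c_1−c_3 = 30.0000
solve first two rows → x=8.5000, y=3.0000

(8.5000, 3.0000)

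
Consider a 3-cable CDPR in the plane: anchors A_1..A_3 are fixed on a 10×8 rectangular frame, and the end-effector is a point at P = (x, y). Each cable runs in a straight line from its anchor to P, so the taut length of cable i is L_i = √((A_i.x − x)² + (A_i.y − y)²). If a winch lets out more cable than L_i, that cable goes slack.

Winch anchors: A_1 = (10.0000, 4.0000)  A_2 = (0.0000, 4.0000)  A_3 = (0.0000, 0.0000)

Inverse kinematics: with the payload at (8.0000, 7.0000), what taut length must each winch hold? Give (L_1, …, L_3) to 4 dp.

L_1: Δ = A_1−P = (2.0000, -3.0000) → ‖Δ‖ = √13.0000 = 3.6056
L_2: Δ = A_2−P = (-8.0000, -3.0000) → ‖Δ‖ = √73.0000 = 8.5440
L_3: Δ = A_3−P = (-8.0000, -7.0000) → ‖Δ‖ = √113.0000 = 10.6301

(3.6056, 8.5440, 10.6301)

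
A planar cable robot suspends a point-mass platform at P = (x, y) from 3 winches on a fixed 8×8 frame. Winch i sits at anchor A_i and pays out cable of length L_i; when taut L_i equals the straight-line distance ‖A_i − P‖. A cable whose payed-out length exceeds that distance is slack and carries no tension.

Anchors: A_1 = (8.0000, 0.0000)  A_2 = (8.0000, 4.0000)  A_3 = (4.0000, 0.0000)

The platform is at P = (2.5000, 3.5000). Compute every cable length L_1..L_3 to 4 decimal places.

(6.5192, 5.5227, 3.8079)

L_1 = √((8.0000−2.5000)² + (0.0000−3.5000)²) = 6.5192
L_2 = √((8.0000−2.5000)² + (4.0000−3.5000)²) = 5.5227
L_3 = √((4.0000−2.5000)² + (0.0000−3.5000)²) = 3.8079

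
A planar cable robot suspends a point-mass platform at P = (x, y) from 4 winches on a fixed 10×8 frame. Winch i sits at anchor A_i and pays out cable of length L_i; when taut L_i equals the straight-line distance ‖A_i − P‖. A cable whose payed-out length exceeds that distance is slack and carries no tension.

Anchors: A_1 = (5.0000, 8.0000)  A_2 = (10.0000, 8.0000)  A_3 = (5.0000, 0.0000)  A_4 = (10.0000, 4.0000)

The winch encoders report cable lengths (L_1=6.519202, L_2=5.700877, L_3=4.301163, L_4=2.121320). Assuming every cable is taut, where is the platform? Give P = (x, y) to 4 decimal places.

each cable: (A_i−P)·(A_i−P) = L_i²; let c_i = ‖A_i‖²−L_i²
c_1 = 25.0000+64.0000−42.5000 = 46.5000
row 1: -10.0000x + 0.0000y = -85.0000  (c_2=131.5000)
row 2: 0.0000x + 16.0000y = 40.0000  (c_3=6.5000)
row 3: -10.0000x + 8.0000y = -65.0000  (c_4=111.5000)
Cramer on rows 1–2 → x = 8.5000, y = 2.5000
check cable 4: ‖A_4−P‖² = 4.5000 ≈ L_4² = 4.5000 ✓

(8.5000, 2.5000)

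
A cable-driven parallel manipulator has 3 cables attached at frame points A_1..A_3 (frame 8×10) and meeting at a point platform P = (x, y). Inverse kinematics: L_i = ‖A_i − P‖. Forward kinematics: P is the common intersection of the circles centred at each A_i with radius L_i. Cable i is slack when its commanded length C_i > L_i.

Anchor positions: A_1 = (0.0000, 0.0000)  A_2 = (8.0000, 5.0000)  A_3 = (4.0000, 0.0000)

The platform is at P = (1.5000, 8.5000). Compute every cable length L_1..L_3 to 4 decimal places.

L_1: Δ = A_1−P = (-1.5000, -8.5000) → ‖Δ‖ = √74.5000 = 8.6313
L_2: Δ = A_2−P = (6.5000, -3.5000) → ‖Δ‖ = √54.5000 = 7.3824
L_3: Δ = A_3−P = (2.5000, -8.5000) → ‖Δ‖ = √78.5000 = 8.8600

(8.6313, 7.3824, 8.8600)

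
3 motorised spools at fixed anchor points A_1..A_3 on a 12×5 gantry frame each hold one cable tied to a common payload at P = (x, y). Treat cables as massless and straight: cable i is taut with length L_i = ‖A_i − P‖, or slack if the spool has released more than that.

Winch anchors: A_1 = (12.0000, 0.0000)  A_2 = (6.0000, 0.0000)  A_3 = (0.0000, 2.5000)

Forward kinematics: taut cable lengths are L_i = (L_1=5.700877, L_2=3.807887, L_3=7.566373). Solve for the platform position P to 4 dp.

each cable: (A_i−P)·(A_i−P) = L_i²; let c_i = ‖A_i‖²−L_i²
c_1 = 144.0000+0.0000−32.5000 = 111.5000
row 1: 12.0000x + 0.0000y = 90.0000  (c_2=21.5000)
row 2: 24.0000x − 5.0000y = 162.5000  (c_3=-51.0000)
Cramer on rows 1–2 → x = 7.5000, y = 3.5000

(7.5000, 3.5000)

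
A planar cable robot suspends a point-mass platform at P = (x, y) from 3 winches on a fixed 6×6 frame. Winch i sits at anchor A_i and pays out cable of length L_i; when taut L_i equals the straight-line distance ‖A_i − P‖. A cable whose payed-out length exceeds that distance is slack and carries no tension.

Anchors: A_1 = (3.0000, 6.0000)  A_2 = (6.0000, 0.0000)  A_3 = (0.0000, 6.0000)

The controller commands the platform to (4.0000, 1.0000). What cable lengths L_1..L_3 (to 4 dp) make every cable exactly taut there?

(5.0990, 2.2361, 6.4031)

L_1: Δ = A_1−P = (-1.0000, 5.0000) → ‖Δ‖ = √26.0000 = 5.0990
L_2: Δ = A_2−P = (2.0000, -1.0000) → ‖Δ‖ = √5.0000 = 2.2361
L_3: Δ = A_3−P = (-4.0000, 5.0000) → ‖Δ‖ = √41.0000 = 6.4031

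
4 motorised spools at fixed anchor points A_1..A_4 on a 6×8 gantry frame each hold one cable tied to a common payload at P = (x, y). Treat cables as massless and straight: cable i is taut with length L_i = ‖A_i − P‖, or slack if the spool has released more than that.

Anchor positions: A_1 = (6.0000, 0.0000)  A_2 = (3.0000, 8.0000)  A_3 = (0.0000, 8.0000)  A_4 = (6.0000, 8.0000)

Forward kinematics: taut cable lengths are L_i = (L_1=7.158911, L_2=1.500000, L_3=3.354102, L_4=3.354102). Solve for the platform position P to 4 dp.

(3.0000, 6.5000)

circle eqns → linear via eq_j − eq_1; set q_j = A_j·A_j − L_j²
q_1 = 36.0000+0.0000−51.2500 = -15.2500
6.0000·x − 16.0000·y = q_1−q_2 = -86.0000
12.0000·x − 16.0000·y = q_1−q_3 = -68.0000
0.0000·x − 16.0000·y = q_1−q_4 = -104.0000
solve first two rows → x=3.0000, y=6.5000
check cable 4: ‖A_4−P‖² = 11.2500 ≈ L_4² = 11.2500 ✓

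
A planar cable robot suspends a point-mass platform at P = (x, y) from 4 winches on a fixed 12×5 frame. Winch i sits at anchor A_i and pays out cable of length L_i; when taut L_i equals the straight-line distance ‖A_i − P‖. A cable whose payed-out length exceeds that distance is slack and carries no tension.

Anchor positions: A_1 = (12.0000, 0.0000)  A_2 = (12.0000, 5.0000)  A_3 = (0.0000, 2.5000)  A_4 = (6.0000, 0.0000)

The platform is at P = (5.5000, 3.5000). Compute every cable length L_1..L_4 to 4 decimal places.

L_1 = √((12.0000−5.5000)² + (0.0000−3.5000)²) = 7.3824
L_2 = √((12.0000−5.5000)² + (5.0000−3.5000)²) = 6.6708
L_3 = √((0.0000−5.5000)² + (2.5000−3.5000)²) = 5.5902
L_4 = √((6.0000−5.5000)² + (0.0000−3.5000)²) = 3.5355

(7.3824, 6.6708, 5.5902, 3.5355)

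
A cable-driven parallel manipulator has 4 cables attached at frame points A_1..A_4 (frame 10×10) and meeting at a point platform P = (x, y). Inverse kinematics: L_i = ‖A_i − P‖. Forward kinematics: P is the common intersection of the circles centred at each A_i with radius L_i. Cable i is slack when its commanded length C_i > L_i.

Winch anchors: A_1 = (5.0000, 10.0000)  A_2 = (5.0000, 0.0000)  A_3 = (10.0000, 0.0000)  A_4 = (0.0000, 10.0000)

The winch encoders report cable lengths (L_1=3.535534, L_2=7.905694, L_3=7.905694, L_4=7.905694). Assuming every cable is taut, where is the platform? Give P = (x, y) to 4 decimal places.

circle eqns → linear via eq_j − eq_1; set q_j = A_j·A_j − L_j²
q_1 = 25.0000+100.0000−12.5000 = 112.5000
0.0000·x + 20.0000·y = q_1−q_2 = 150.0000
-10.0000·x + 20.0000·y = q_1−q_3 = 75.0000
10.0000·x + 0.0000·y = q_1−q_4 = 75.0000
solve first two rows → x=7.5000, y=7.5000
check cable 4: ‖A_4−P‖² = 62.5000 ≈ L_4² = 62.5000 ✓

(7.5000, 7.5000)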